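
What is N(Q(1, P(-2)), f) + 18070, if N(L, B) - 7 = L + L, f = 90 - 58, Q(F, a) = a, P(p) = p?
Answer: 18073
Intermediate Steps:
f = 32
N(L, B) = 7 + 2*L (N(L, B) = 7 + (L + L) = 7 + 2*L)
N(Q(1, P(-2)), f) + 18070 = (7 + 2*(-2)) + 18070 = (7 - 4) + 18070 = 3 + 18070 = 18073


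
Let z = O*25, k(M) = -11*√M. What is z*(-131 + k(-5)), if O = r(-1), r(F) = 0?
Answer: 0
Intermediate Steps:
O = 0
z = 0 (z = 0*25 = 0)
z*(-131 + k(-5)) = 0*(-131 - 11*I*√5) = 0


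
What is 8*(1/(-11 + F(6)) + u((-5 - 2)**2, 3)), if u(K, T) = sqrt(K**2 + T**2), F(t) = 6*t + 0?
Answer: 8/25 + 8*sqrt(2410) ≈ 393.05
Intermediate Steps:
F(t) = 6*t
8*(1/(-11 + F(6)) + u((-5 - 2)**2, 3)) = 8*(1/(-11 + 6*6) + sqrt(((-5 - 2)**2)**2 + 3**2)) = 8*(1/(-11 + 36) + sqrt(((-7)**2)**2 + 9)) = 8*(1/25 + sqrt(49**2 + 9)) = 8*(1/25 + sqrt(2401 + 9)) = 8*(1/25 + sqrt(2410)) = 8/25 + 8*sqrt(2410)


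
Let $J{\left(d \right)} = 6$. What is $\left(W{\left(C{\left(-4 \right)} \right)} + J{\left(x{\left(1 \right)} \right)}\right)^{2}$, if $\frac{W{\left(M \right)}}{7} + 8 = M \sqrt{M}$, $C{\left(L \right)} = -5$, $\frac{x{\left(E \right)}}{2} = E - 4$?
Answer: $-3625 + 3500 i \sqrt{5} \approx -3625.0 + 7826.2 i$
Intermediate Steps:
$x{\left(E \right)} = -8 + 2 E$ ($x{\left(E \right)} = 2 \left(E - 4\right) = 2 \left(-4 + E\right) = -8 + 2 E$)
$W{\left(M \right)} = -56 + 7 M^{\frac{3}{2}}$ ($W{\left(M \right)} = -56 + 7 M \sqrt{M} = -56 + 7 M^{\frac{3}{2}}$)
$\left(W{\left(C{\left(-4 \right)} \right)} + J{\left(x{\left(1 \right)} \right)}\right)^{2} = \left(\left(-56 + 7 \left(-5\right)^{\frac{3}{2}}\right) + 6\right)^{2} = \left(\left(-56 + 7 \left(- 5 i \sqrt{5}\right)\right) + 6\right)^{2} = \left(\left(-56 - 35 i \sqrt{5}\right) + 6\right)^{2} = \left(-50 - 35 i \sqrt{5}\right)^{2}$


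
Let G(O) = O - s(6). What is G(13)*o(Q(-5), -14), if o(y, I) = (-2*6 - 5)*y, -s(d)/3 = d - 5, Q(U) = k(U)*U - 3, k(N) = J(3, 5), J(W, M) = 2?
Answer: 3536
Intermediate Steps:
k(N) = 2
Q(U) = -3 + 2*U (Q(U) = 2*U - 3 = -3 + 2*U)
s(d) = 15 - 3*d (s(d) = -3*(d - 5) = -3*(-5 + d) = 15 - 3*d)
G(O) = 3 + O (G(O) = O - (15 - 3*6) = O - (15 - 18) = O - 1*(-3) = O + 3 = 3 + O)
o(y, I) = -17*y (o(y, I) = (-12 - 5)*y = -17*y)
G(13)*o(Q(-5), -14) = (3 + 13)*(-17*(-3 + 2*(-5))) = 16*(-17*(-3 - 10)) = 16*(-17*(-13)) = 16*221 = 3536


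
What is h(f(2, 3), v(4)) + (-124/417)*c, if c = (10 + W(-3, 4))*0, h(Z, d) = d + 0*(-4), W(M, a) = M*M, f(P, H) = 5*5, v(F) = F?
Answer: 4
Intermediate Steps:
f(P, H) = 25
W(M, a) = M²
h(Z, d) = d (h(Z, d) = d + 0 = d)
c = 0 (c = (10 + (-3)²)*0 = (10 + 9)*0 = 19*0 = 0)
h(f(2, 3), v(4)) + (-124/417)*c = 4 - 124/417*0 = 4 + 0 = 4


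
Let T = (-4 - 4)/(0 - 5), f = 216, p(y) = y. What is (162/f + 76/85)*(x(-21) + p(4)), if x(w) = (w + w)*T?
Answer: -44161/425 ≈ -103.91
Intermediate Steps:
T = 8/5 (T = -8/(-5) = -8*(-⅕) = 8/5 ≈ 1.6000)
x(w) = 16*w/5 (x(w) = (w + w)*(8/5) = (2*w)*(8/5) = 16*w/5)
(162/f + 76/85)*(x(-21) + p(4)) = (162/216 + 76/85)*((16/5)*(-21) + 4) = (162*(1/216) + 76*(1/85))*(-336/5 + 4) = (¾ + 76/85)*(-316/5) = (559/340)*(-316/5) = -44161/425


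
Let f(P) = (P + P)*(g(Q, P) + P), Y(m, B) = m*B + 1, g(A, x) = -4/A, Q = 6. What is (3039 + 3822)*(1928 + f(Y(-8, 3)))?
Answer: 20697350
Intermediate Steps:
Y(m, B) = 1 + B*m (Y(m, B) = B*m + 1 = 1 + B*m)
f(P) = 2*P*(-⅔ + P) (f(P) = (P + P)*(-4/6 + P) = (2*P)*(-4*⅙ + P) = (2*P)*(-⅔ + P) = 2*P*(-⅔ + P))
(3039 + 3822)*(1928 + f(Y(-8, 3))) = (3039 + 3822)*(1928 + 2*(1 + 3*(-8))*(-2 + 3*(1 + 3*(-8)))/3) = 6861*(1928 + 2*(1 - 24)*(-2 + 3*(1 - 24))/3) = 6861*(1928 + (⅔)*(-23)*(-2 + 3*(-23))) = 6861*(1928 + (⅔)*(-23)*(-2 - 69)) = 6861*(1928 + (⅔)*(-23)*(-71)) = 6861*(1928 + 3266/3) = 6861*(9050/3) = 20697350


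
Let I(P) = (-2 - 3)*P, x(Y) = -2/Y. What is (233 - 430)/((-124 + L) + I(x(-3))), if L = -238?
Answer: 591/1096 ≈ 0.53923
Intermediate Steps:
I(P) = -5*P
(233 - 430)/((-124 + L) + I(x(-3))) = (233 - 430)/((-124 - 238) - (-10)/(-3)) = -197/(-362 - (-10)*(-1)/3) = -197/(-362 - 5*2/3) = -197/(-362 - 10/3) = -197/(-1096/3) = -197*(-3/1096) = 591/1096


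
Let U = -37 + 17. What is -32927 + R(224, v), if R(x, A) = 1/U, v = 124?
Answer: -658541/20 ≈ -32927.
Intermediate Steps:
U = -20
R(x, A) = -1/20 (R(x, A) = 1/(-20) = -1/20)
-32927 + R(224, v) = -32927 - 1/20 = -658541/20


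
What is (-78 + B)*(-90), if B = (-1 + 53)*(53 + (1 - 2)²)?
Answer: -245700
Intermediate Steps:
B = 2808 (B = 52*(53 + (-1)²) = 52*(53 + 1) = 52*54 = 2808)
(-78 + B)*(-90) = (-78 + 2808)*(-90) = 2730*(-90) = -245700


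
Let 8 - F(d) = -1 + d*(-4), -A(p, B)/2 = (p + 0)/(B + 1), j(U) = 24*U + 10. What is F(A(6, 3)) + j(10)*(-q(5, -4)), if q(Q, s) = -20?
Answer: 4997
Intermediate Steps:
j(U) = 10 + 24*U
A(p, B) = -2*p/(1 + B) (A(p, B) = -2*(p + 0)/(B + 1) = -2*p/(1 + B))
F(d) = 9 + 4*d (F(d) = 8 - (-1 + d*(-4)) = 8 - (-1 - 4*d) = 8 + (1 + 4*d) = 9 + 4*d)
F(A(6, 3)) + j(10)*(-q(5, -4)) = (9 + 4*(-2*6/(1 + 3))) + (10 + 24*10)*(-1*(-20)) = (9 + 4*(-2*6/4)) + (10 + 240)*20 = (9 + 4*(-2*6*1/4)) + 250*20 = (9 + 4*(-3)) + 5000 = (9 - 12) + 5000 = -3 + 5000 = 4997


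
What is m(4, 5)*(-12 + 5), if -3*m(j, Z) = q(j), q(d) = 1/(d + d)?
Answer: 7/24 ≈ 0.29167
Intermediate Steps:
q(d) = 1/(2*d)
m(j, Z) = -1/(6*j)
m(4, 5)*(-12 + 5) = (-1/6/4)*(-12 + 5) = -1/6*1/4*(-7) = -1/24*(-7) = 7/24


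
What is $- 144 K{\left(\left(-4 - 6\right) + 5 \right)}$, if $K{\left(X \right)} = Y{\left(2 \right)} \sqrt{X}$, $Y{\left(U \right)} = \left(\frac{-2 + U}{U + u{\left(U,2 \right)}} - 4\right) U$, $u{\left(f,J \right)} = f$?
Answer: $1152 i \sqrt{5} \approx 2575.9 i$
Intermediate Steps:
$Y{\left(U \right)} = U \left(-4 + \frac{-2 + U}{2 U}\right)$ ($Y{\left(U \right)} = \left(\frac{-2 + U}{U + U} - 4\right) U = \left(\frac{-2 + U}{2 U} - 4\right) U = \left(-4 + \frac{-2 + U}{2 U}\right) U = U \left(-4 + \frac{-2 + U}{2 U}\right)$)
$K{\left(X \right)} = - 8 \sqrt{X}$ ($K{\left(X \right)} = \left(-1 - 7\right) \sqrt{X} = - 8 \sqrt{X}$)
$- 144 K{\left(\left(-4 - 6\right) + 5 \right)} = - 144 \left(- 8 \sqrt{\left(-4 - 6\right) + 5}\right) = - 144 \left(- 8 \sqrt{-10 + 5}\right) = - 144 \left(- 8 \sqrt{-5}\right) = - 144 \left(- 8 i \sqrt{5}\right) = 1152 i \sqrt{5}$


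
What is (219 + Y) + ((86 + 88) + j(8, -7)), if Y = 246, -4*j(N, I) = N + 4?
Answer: 636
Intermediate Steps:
j(N, I) = -1 - N/4 (j(N, I) = -(N + 4)/4 = -(4 + N)/4 = -1 - N/4)
(219 + Y) + ((86 + 88) + j(8, -7)) = (219 + 246) + ((86 + 88) + (-1 - 1/4*8)) = 465 + (174 + (-1 - 2)) = 465 + (174 - 3) = 465 + 171 = 636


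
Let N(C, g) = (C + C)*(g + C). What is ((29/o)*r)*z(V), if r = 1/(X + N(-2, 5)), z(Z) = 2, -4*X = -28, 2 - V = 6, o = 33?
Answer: -58/165 ≈ -0.35152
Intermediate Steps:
V = -4 (V = 2 - 1*6 = 2 - 6 = -4)
X = 7 (X = -¼*(-28) = 7)
N(C, g) = 2*C*(C + g) (N(C, g) = (2*C)*(C + g) = 2*C*(C + g))
r = -⅕ (r = 1/(7 + 2*(-2)*(-2 + 5)) = 1/(7 + 2*(-2)*3) = 1/(7 - 12) = 1/(-5) = -⅕ ≈ -0.20000)
((29/o)*r)*z(V) = ((29/33)*(-⅕))*2 = -29/165*2 = -58/165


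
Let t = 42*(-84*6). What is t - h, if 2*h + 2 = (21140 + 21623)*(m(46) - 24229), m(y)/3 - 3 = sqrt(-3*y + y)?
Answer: 517838763 - 128289*I*sqrt(23) ≈ 5.1784e+8 - 6.1525e+5*I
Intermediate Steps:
m(y) = 9 + 3*sqrt(2)*sqrt(-y) (m(y) = 9 + 3*sqrt(-3*y + y) = 9 + 3*sqrt(-2*y) = 9 + 3*(sqrt(2)*sqrt(-y)) = 9 + 3*sqrt(2)*sqrt(-y))
h = -517859931 + 128289*I*sqrt(23) (h = -1 + ((21140 + 21623)*((9 + 3*sqrt(2)*sqrt(-1*46)) - 24229))/2 = -1 + (42763*((9 + 3*sqrt(2)*sqrt(-46)) - 24229))/2 = -1 + (42763*((9 + 3*sqrt(2)*(I*sqrt(46))) - 24229))/2 = -1 + (42763*((9 + 6*I*sqrt(23)) - 24229))/2 = -1 + (42763*(-24220 + 6*I*sqrt(23)))/2 = -1 + (-1035719860 + 256578*I*sqrt(23))/2 = -1 + (-517859930 + 128289*I*sqrt(23)) = -517859931 + 128289*I*sqrt(23) ≈ -5.1786e+8 + 6.1525e+5*I)
t = -21168 (t = 42*(-504) = -21168)
t - h = -21168 - (-517859931 + 128289*I*sqrt(23)) = -21168 + (517859931 - 128289*I*sqrt(23)) = 517838763 - 128289*I*sqrt(23)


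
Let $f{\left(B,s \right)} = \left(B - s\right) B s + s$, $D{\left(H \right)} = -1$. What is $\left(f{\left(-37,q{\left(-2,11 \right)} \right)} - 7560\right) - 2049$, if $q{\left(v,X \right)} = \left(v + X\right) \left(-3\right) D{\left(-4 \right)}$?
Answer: $54354$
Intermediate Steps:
$q{\left(v,X \right)} = 3 X + 3 v$ ($q{\left(v,X \right)} = \left(v + X\right) \left(-3\right) \left(-1\right) = \left(X + v\right) \left(-3\right) \left(-1\right) = \left(- 3 X - 3 v\right) \left(-1\right) = 3 X + 3 v$)
$f{\left(B,s \right)} = s + B s \left(B - s\right)$ ($f{\left(B,s \right)} = B \left(B - s\right) s + s = B s \left(B - s\right) + s = s + B s \left(B - s\right)$)
$\left(f{\left(-37,q{\left(-2,11 \right)} \right)} - 7560\right) - 2049 = \left(\left(3 \cdot 11 + 3 \left(-2\right)\right) \left(1 + \left(-37\right)^{2} - - 37 \left(3 \cdot 11 + 3 \left(-2\right)\right)\right) - 7560\right) - 2049 = \left(\left(33 - 6\right) \left(1 + 1369 - - 37 \left(33 - 6\right)\right) - 7560\right) - 2049 = \left(27 \left(1 + 1369 - \left(-37\right) 27\right) - 7560\right) - 2049 = \left(27 \left(1 + 1369 + 999\right) - 7560\right) - 2049 = \left(27 \cdot 2369 - 7560\right) - 2049 = \left(63963 - 7560\right) - 2049 = 56403 - 2049 = 54354$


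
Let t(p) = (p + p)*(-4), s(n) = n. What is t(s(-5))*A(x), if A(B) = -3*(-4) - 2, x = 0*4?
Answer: 400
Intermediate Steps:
t(p) = -8*p (t(p) = (2*p)*(-4) = -8*p)
x = 0
A(B) = 10 (A(B) = 12 - 2 = 10)
t(s(-5))*A(x) = -8*(-5)*10 = 40*10 = 400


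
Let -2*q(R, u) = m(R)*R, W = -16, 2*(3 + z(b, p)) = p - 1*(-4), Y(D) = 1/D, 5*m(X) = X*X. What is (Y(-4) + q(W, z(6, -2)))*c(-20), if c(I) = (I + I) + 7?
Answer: -270171/20 ≈ -13509.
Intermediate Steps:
m(X) = X**2/5 (m(X) = (X*X)/5 = X**2/5)
z(b, p) = -1 + p/2 (z(b, p) = -3 + (p - 1*(-4))/2 = -3 + (p + 4)/2 = -3 + (4 + p)/2 = -3 + (2 + p/2) = -1 + p/2)
c(I) = 7 + 2*I (c(I) = 2*I + 7 = 7 + 2*I)
q(R, u) = -R**3/10 (q(R, u) = -R**2/5*R/2 = -R**3/10)
(Y(-4) + q(W, z(6, -2)))*c(-20) = (1/(-4) - 1/10*(-16)**3)*(7 + 2*(-20)) = (-1/4 - 1/10*(-4096))*(7 - 40) = (-1/4 + 2048/5)*(-33) = (8187/20)*(-33) = -270171/20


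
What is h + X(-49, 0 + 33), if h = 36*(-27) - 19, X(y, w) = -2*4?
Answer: -999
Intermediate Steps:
X(y, w) = -8
h = -991 (h = -972 - 19 = -991)
h + X(-49, 0 + 33) = -991 - 8 = -999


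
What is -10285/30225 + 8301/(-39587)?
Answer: -4245484/7719465 ≈ -0.54997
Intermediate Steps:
-10285/30225 + 8301/(-39587) = -10285*1/30225 + 8301*(-1/39587) = -2057/6045 - 8301/39587 = -4245484/7719465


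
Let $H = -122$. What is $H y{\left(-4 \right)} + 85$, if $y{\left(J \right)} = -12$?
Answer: $1549$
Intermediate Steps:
$H y{\left(-4 \right)} + 85 = \left(-122\right) \left(-12\right) + 85 = 1464 + 85 = 1549$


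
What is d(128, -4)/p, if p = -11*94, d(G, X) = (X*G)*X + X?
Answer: -1022/517 ≈ -1.9768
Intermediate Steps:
d(G, X) = X + G*X² (d(G, X) = (G*X)*X + X = G*X² + X = X + G*X²)
p = -1034
d(128, -4)/p = -4*(1 + 128*(-4))/(-1034) = -4*(1 - 512)*(-1/1034) = -4*(-511)*(-1/1034) = 2044*(-1/1034) = -1022/517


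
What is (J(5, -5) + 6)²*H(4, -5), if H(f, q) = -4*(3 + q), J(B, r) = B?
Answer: 968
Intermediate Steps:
H(f, q) = -12 - 4*q
(J(5, -5) + 6)²*H(4, -5) = (5 + 6)²*(-12 - 4*(-5)) = 11²*(-12 + 20) = 121*8 = 968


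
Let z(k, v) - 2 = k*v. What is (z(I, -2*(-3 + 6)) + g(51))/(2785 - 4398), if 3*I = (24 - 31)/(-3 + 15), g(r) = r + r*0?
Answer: -325/9678 ≈ -0.033581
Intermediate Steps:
g(r) = r (g(r) = r + 0 = r)
I = -7/36 (I = ((24 - 31)/(-3 + 15))/3 = (-7/12)/3 = (-7*1/12)/3 = (1/3)*(-7/12) = -7/36 ≈ -0.19444)
z(k, v) = 2 + k*v
(z(I, -2*(-3 + 6)) + g(51))/(2785 - 4398) = ((2 - (-7)*(-3 + 6)/18) + 51)/(2785 - 4398) = ((2 - (-7)*3/18) + 51)/(-1613) = ((2 - 7/36*(-6)) + 51)*(-1/1613) = ((2 + 7/6) + 51)*(-1/1613) = (19/6 + 51)*(-1/1613) = (325/6)*(-1/1613) = -325/9678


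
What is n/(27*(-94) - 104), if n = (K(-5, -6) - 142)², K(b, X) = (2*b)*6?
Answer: -20402/1321 ≈ -15.444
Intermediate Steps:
K(b, X) = 12*b
n = 40804 (n = (12*(-5) - 142)² = (-60 - 142)² = (-202)² = 40804)
n/(27*(-94) - 104) = 40804/(27*(-94) - 104) = 40804/(-2538 - 104) = 40804/(-2642) = 40804*(-1/2642) = -20402/1321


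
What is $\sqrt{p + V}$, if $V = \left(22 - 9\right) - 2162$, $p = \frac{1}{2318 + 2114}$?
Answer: $\frac{3 i \sqrt{293138851}}{1108} \approx 46.357 i$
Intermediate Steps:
$p = \frac{1}{4432} \approx 0.00022563$
$V = -2149$ ($V = \left(22 - 9\right) - 2162 = 13 - 2162 = -2149$)
$\sqrt{p + V} = \sqrt{\frac{1}{4432} - 2149} = \sqrt{- \frac{9524367}{4432}} = \frac{3 i \sqrt{293138851}}{1108}$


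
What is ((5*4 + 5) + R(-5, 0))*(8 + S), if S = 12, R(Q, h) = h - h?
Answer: 500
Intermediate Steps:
R(Q, h) = 0
((5*4 + 5) + R(-5, 0))*(8 + S) = ((5*4 + 5) + 0)*(8 + 12) = ((20 + 5) + 0)*20 = (25 + 0)*20 = 25*20 = 500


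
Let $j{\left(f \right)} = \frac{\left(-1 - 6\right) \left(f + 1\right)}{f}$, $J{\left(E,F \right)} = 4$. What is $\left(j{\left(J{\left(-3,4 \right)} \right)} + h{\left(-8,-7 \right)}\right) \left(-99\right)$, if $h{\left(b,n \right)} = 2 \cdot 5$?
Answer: $- \frac{495}{4} \approx -123.75$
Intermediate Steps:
$h{\left(b,n \right)} = 10$
$j{\left(f \right)} = \frac{-7 - 7 f}{f}$ ($j{\left(f \right)} = \frac{\left(-7\right) \left(1 + f\right)}{f} = \frac{-7 - 7 f}{f}$)
$\left(j{\left(J{\left(-3,4 \right)} \right)} + h{\left(-8,-7 \right)}\right) \left(-99\right) = \left(\left(-7 - \frac{7}{4}\right) + 10\right) \left(-99\right) = \left(- \frac{35}{4} + 10\right) \left(-99\right) = \frac{5}{4} \left(-99\right) = - \frac{495}{4}$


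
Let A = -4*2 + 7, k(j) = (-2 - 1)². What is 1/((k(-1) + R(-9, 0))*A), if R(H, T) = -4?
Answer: -⅕ ≈ -0.20000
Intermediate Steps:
k(j) = 9 (k(j) = (-3)² = 9)
A = -1 (A = -8 + 7 = -1)
1/((k(-1) + R(-9, 0))*A) = 1/((9 - 4)*(-1)) = 1/(5*(-1)) = 1/(-5) = -⅕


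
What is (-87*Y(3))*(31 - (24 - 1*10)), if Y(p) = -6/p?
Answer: 2958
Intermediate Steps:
(-87*Y(3))*(31 - (24 - 1*10)) = (-(-522)/3)*(31 - (24 - 1*10)) = (-(-522)/3)*(31 - (24 - 10)) = (-87*(-2))*(31 - 1*14) = 174*(31 - 14) = 174*17 = 2958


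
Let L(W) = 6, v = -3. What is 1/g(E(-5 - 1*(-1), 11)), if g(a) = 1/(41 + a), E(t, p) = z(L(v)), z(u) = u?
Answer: 47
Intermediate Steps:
E(t, p) = 6
1/g(E(-5 - 1*(-1), 11)) = 1/(1/(41 + 6)) = 1/(1/47) = 47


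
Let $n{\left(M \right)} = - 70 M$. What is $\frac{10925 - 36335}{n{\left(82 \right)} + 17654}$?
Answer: $- \frac{1815}{851} \approx -2.1328$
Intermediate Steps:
$\frac{10925 - 36335}{n{\left(82 \right)} + 17654} = \frac{10925 - 36335}{\left(-70\right) 82 + 17654} = - \frac{25410}{-5740 + 17654} = - \frac{25410}{11914} = \left(-25410\right) \frac{1}{11914} = - \frac{1815}{851}$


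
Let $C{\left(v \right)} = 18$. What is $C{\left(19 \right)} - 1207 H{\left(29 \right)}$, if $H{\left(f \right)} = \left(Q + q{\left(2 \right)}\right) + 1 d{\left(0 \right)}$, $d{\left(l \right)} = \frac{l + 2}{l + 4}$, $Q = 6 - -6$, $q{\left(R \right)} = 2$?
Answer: $- \frac{34967}{2} \approx -17484.0$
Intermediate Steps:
$Q = 12$ ($Q = 6 + 6 = 12$)
$d{\left(l \right)} = \frac{2 + l}{4 + l}$
$H{\left(f \right)} = \frac{29}{2}$ ($H{\left(f \right)} = \left(12 + 2\right) + 1 \frac{2 + 0}{4 + 0} = 14 + 1 \cdot \frac{1}{4} \cdot 2 = 14 + 1 \cdot \frac{1}{2} = 14 + \frac{1}{2} = \frac{29}{2}$)
$C{\left(19 \right)} - 1207 H{\left(29 \right)} = 18 - \frac{35003}{2} = - \frac{34967}{2}$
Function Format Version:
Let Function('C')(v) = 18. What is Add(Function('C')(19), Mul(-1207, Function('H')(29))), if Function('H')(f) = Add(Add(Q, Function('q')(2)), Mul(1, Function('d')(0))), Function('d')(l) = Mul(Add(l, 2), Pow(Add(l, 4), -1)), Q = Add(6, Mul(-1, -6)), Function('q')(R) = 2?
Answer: Rational(-34967, 2) ≈ -17484.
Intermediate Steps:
Q = 12 (Q = Add(6, 6) = 12)
Function('d')(l) = Mul(Pow(Add(4, l), -1), Add(2, l)) (Function('d')(l) = Mul(Add(2, l), Pow(Add(4, l), -1)) = Mul(Pow(Add(4, l), -1), Add(2, l)))
Function('H')(f) = Rational(29, 2) (Function('H')(f) = Add(Add(12, 2), Mul(1, Mul(Pow(Add(4, 0), -1), Add(2, 0)))) = Add(14, Mul(1, Mul(Pow(4, -1), 2))) = Add(14, Mul(1, Mul(Rational(1, 4), 2))) = Add(14, Mul(1, Rational(1, 2))) = Add(14, Rational(1, 2)) = Rational(29, 2))
Add(Function('C')(19), Mul(-1207, Function('H')(29))) = Add(18, Mul(-1207, Rational(29, 2))) = Add(18, Rational(-35003, 2)) = Rational(-34967, 2)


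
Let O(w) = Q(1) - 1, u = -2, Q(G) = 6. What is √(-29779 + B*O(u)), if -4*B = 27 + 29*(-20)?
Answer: I*√116351/2 ≈ 170.55*I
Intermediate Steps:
B = 553/4 (B = -(27 + 29*(-20))/4 = -(27 - 580)/4 = -¼*(-553) = 553/4 ≈ 138.25)
O(w) = 5 (O(w) = 6 - 1 = 5)
√(-29779 + B*O(u)) = √(-29779 + (553/4)*5) = √(-29779 + 2765/4) = √(-116351/4) = I*√116351/2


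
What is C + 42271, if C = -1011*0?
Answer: 42271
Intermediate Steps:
C = 0
C + 42271 = 0 + 42271 = 42271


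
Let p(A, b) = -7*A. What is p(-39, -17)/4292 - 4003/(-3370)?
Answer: 9050443/7232020 ≈ 1.2514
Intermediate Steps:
p(-39, -17)/4292 - 4003/(-3370) = -7*(-39)/4292 - 4003/(-3370) = 273*(1/4292) - 4003*(-1/3370) = 273/4292 + 4003/3370 = 9050443/7232020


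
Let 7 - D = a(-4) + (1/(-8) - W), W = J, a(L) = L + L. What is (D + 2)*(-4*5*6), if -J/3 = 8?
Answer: 825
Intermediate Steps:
J = -24 (J = -3*8 = -24)
a(L) = 2*L
W = -24
D = -71/8 (D = 7 - (2*(-4) + (1/(-8) - 1*(-24))) = 7 - (-8 + (-⅛ + 24)) = 7 - (-8 + 191/8) = 7 - 1*127/8 = 7 - 127/8 = -71/8 ≈ -8.8750)
(D + 2)*(-4*5*6) = (-71/8 + 2)*(-4*5*6) = -(-275)*6/2 = -55/8*(-120) = 825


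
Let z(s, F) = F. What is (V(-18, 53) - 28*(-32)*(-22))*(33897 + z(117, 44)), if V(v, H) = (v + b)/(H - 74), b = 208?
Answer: -14056393622/21 ≈ -6.6935e+8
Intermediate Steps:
V(v, H) = (208 + v)/(-74 + H) (V(v, H) = (v + 208)/(H - 74) = (208 + v)/(-74 + H))
(V(-18, 53) - 28*(-32)*(-22))*(33897 + z(117, 44)) = ((208 - 18)/(-74 + 53) - 28*(-32)*(-22))*(33897 + 44) = (190/(-21) + 896*(-22))*33941 = (-1/21*190 - 19712)*33941 = (-190/21 - 19712)*33941 = -414142/21*33941 = -14056393622/21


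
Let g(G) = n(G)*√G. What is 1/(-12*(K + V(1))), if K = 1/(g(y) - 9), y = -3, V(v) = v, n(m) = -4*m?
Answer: -21/248 - I*√3/496 ≈ -0.084677 - 0.003492*I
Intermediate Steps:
g(G) = -4*G^(3/2) (g(G) = (-4*G)*√G = -4*G^(3/2))
K = 1/(-9 + 12*I*√3) (K = 1/(-(-12)*I*√3 - 9) = 1/(12*I*√3 - 9) = 1/(-9 + 12*I*√3) ≈ -0.017544 - 0.040516*I)
1/(-12*(K + V(1))) = 1/(-12*((-1/57 - 4*I*√3/171) + 1)) = 1/(-12*(56/57 - 4*I*√3/171)) = 1/(-224/19 + 16*I*√3/57)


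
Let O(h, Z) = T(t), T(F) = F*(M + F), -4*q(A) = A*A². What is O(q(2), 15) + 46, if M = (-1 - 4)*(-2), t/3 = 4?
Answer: 310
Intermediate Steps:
q(A) = -A³/4 (q(A) = -A*A²/4 = -A³/4)
t = 12 (t = 3*4 = 12)
M = 10 (M = -5*(-2) = 10)
T(F) = F*(10 + F)
O(h, Z) = 264 (O(h, Z) = 12*(10 + 12) = 12*22 = 264)
O(q(2), 15) + 46 = 264 + 46 = 310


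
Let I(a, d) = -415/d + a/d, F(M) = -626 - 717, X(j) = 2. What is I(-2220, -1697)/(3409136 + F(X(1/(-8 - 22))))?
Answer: 2635/5783024721 ≈ 4.5564e-7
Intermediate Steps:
F(M) = -1343
I(-2220, -1697)/(3409136 + F(X(1/(-8 - 22)))) = ((-415 - 2220)/(-1697))/(3409136 - 1343) = -1/1697*(-2635)/3407793 = (2635/1697)*(1/3407793) = 2635/5783024721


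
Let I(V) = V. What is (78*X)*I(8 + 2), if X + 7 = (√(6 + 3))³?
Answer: 15600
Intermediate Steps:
X = 20 (X = -7 + (√(6 + 3))³ = -7 + (√9)³ = -7 + 3³ = -7 + 27 = 20)
(78*X)*I(8 + 2) = (78*20)*(8 + 2) = 1560*10 = 15600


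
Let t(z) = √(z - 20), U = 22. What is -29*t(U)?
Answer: -29*√2 ≈ -41.012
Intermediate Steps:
t(z) = √(-20 + z)
-29*t(U) = -29*√(-20 + 22) = -29*√2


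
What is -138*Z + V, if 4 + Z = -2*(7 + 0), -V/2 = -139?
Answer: 2762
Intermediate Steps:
V = 278 (V = -2*(-139) = 278)
Z = -18 (Z = -4 - 2*(7 + 0) = -4 - 2*7 = -4 - 14 = -18)
-138*Z + V = -138*(-18) + 278 = 2484 + 278 = 2762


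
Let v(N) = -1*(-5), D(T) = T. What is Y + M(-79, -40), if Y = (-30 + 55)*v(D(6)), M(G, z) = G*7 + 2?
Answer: -426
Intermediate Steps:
v(N) = 5
M(G, z) = 2 + 7*G (M(G, z) = 7*G + 2 = 2 + 7*G)
Y = 125 (Y = (-30 + 55)*5 = 25*5 = 125)
Y + M(-79, -40) = 125 + (2 + 7*(-79)) = 125 + (2 - 553) = 125 - 551 = -426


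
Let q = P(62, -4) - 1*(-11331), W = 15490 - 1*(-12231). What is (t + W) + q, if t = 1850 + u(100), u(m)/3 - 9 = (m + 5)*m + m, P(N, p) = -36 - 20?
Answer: 72673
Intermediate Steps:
W = 27721 (W = 15490 + 12231 = 27721)
P(N, p) = -56
u(m) = 27 + 3*m + 3*m*(5 + m) (u(m) = 27 + 3*((m + 5)*m + m) = 27 + 3*((5 + m)*m + m) = 27 + 3*(m*(5 + m) + m) = 27 + 3*(m + m*(5 + m)) = 27 + (3*m + 3*m*(5 + m)) = 27 + 3*m + 3*m*(5 + m))
q = 11275 (q = -56 - 1*(-11331) = -56 + 11331 = 11275)
t = 33677 (t = 1850 + (27 + 3*100² + 18*100) = 1850 + (27 + 3*10000 + 1800) = 1850 + (27 + 30000 + 1800) = 1850 + 31827 = 33677)
(t + W) + q = (33677 + 27721) + 11275 = 61398 + 11275 = 72673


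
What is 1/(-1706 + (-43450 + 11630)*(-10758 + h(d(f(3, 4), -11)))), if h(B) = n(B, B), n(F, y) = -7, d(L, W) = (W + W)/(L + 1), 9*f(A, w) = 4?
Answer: 1/342540594 ≈ 2.9194e-9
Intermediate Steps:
f(A, w) = 4/9 (f(A, w) = (⅑)*4 = 4/9)
d(L, W) = 2*W/(1 + L) (d(L, W) = (2*W)/(1 + L) = 2*W/(1 + L))
h(B) = -7
1/(-1706 + (-43450 + 11630)*(-10758 + h(d(f(3, 4), -11)))) = 1/(-1706 + (-43450 + 11630)*(-10758 - 7)) = 1/(-1706 - 31820*(-10765)) = 1/(-1706 + 342542300) = 1/342540594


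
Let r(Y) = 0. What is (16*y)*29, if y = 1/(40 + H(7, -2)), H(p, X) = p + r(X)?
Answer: 464/47 ≈ 9.8723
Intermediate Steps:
H(p, X) = p (H(p, X) = p + 0 = p)
y = 1/47 (y = 1/(40 + 7) = 1/47 ≈ 0.021277)
(16*y)*29 = (16*(1/47))*29 = (16/47)*29 = 464/47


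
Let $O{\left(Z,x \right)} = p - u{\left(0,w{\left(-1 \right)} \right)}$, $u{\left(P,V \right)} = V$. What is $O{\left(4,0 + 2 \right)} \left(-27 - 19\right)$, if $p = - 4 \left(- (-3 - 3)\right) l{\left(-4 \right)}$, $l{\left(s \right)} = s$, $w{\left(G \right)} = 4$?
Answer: $-4232$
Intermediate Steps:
$p = 96$ ($p = - 4 \left(- (-3 - 3)\right) \left(-4\right) = - 4 \left(\left(-1\right) \left(-6\right)\right) \left(-4\right) = \left(-4\right) 6 \left(-4\right) = \left(-24\right) \left(-4\right) = 96$)
$O{\left(Z,x \right)} = 92$ ($O{\left(Z,x \right)} = 96 - 4 = 92$)
$O{\left(4,0 + 2 \right)} \left(-27 - 19\right) = 92 \left(-27 - 19\right) = 92 \left(-46\right) = -4232$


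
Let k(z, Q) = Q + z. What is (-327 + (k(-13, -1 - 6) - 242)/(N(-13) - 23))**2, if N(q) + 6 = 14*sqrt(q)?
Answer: (-187428251*I + 84427476*sqrt(13))/(-1707*I + 812*sqrt(13)) ≈ 1.0545e+5 - 2534.7*I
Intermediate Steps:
N(q) = -6 + 14*sqrt(q)
(-327 + (k(-13, -1 - 6) - 242)/(N(-13) - 23))**2 = (-327 + (((-1 - 6) - 13) - 242)/((-6 + 14*sqrt(-13)) - 23))**2 = (-327 + ((-7 - 13) - 242)/((-6 + 14*(I*sqrt(13))) - 23))**2 = (-327 + (-20 - 242)/((-6 + 14*I*sqrt(13)) - 23))**2 = (-327 - 262/(-29 + 14*I*sqrt(13)))**2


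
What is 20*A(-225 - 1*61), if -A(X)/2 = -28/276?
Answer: 280/69 ≈ 4.0580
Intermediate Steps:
A(X) = 14/69 (A(X) = -(-56)/276 = -2*(-7/69) = 14/69)
20*A(-225 - 1*61) = 20*(14/69) = 280/69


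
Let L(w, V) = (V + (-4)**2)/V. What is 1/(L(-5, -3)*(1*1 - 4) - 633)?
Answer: -1/620 ≈ -0.0016129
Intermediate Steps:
L(w, V) = (16 + V)/V (L(w, V) = (V + 16)/V = (16 + V)/V)
1/(L(-5, -3)*(1*1 - 4) - 633) = 1/(((16 - 3)/(-3))*(1*1 - 4) - 633) = 1/((-1/3*13)*(1 - 4) - 633) = 1/(-13/3*(-3) - 633) = 1/(13 - 633) = 1/(-620) = -1/620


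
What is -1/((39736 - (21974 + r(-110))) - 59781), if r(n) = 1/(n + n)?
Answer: 220/9244179 ≈ 2.3799e-5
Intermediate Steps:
r(n) = 1/(2*n)
-1/((39736 - (21974 + r(-110))) - 59781) = -1/((39736 - (21974 + (½)/(-110))) - 59781) = -1/((39736 - (21974 + (½)*(-1/110))) - 59781) = -1/((39736 - (21974 - 1/220)) - 59781) = -1/((39736 - 1*4834279/220) - 59781) = -1/((39736 - 4834279/220) - 59781) = -1/(3907641/220 - 59781) = -1/(-9244179/220) = -1*(-220/9244179) = 220/9244179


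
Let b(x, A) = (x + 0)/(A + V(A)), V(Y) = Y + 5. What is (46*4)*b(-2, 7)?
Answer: -368/19 ≈ -19.368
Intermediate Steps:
V(Y) = 5 + Y
b(x, A) = x/(5 + 2*A) (b(x, A) = (x + 0)/(A + (5 + A)) = x/(5 + 2*A))
(46*4)*b(-2, 7) = (46*4)*(-2/(5 + 2*7)) = 184*(-2/(5 + 14)) = 184*(-2/19) = -368/19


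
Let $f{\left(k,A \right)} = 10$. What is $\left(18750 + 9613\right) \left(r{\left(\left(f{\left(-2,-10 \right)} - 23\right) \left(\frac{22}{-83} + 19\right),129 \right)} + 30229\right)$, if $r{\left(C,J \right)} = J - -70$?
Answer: $863029364$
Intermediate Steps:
$r{\left(C,J \right)} = 70 + J$ ($r{\left(C,J \right)} = J + 70 = 70 + J$)
$\left(18750 + 9613\right) \left(r{\left(\left(f{\left(-2,-10 \right)} - 23\right) \left(\frac{22}{-83} + 19\right),129 \right)} + 30229\right) = \left(18750 + 9613\right) \left(\left(70 + 129\right) + 30229\right) = 28363 \left(199 + 30229\right) = 28363 \cdot 30428 = 863029364$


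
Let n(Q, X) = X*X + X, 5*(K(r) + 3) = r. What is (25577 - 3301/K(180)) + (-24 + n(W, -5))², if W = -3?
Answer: 841268/33 ≈ 25493.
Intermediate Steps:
K(r) = -3 + r/5
n(Q, X) = X + X² (n(Q, X) = X² + X = X + X²)
(25577 - 3301/K(180)) + (-24 + n(W, -5))² = (25577 - 3301/(-3 + (⅕)*180)) + (-24 - 5*(1 - 5))² = (25577 - 3301/(-3 + 36)) + (-24 - 5*(-4))² = (25577 - 3301/33) + (-24 + 20)² = (25577 - 3301*1/33) + (-4)² = (25577 - 3301/33) + 16 = 840740/33 + 16 = 841268/33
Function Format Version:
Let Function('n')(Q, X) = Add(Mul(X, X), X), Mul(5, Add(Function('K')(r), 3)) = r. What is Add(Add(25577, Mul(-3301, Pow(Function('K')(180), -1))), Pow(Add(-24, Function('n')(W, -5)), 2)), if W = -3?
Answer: Rational(841268, 33) ≈ 25493.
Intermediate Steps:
Function('K')(r) = Add(-3, Mul(Rational(1, 5), r))
Function('n')(Q, X) = Add(X, Pow(X, 2)) (Function('n')(Q, X) = Add(Pow(X, 2), X) = Add(X, Pow(X, 2)))
Add(Add(25577, Mul(-3301, Pow(Function('K')(180), -1))), Pow(Add(-24, Function('n')(W, -5)), 2)) = Add(Add(25577, Mul(-3301, Pow(Add(-3, Mul(Rational(1, 5), 180)), -1))), Pow(Add(-24, Mul(-5, Add(1, -5))), 2)) = Add(Add(25577, Mul(-3301, Pow(Add(-3, 36), -1))), Pow(Add(-24, Mul(-5, -4)), 2)) = Add(Add(25577, Mul(-3301, Pow(33, -1))), Pow(Add(-24, 20), 2)) = Add(Add(25577, Mul(-3301, Rational(1, 33))), Pow(-4, 2)) = Add(Add(25577, Rational(-3301, 33)), 16) = Add(Rational(840740, 33), 16) = Rational(841268, 33)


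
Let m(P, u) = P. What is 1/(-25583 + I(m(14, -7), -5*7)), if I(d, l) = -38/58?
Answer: -29/741926 ≈ -3.9087e-5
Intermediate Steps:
I(d, l) = -19/29 (I(d, l) = -38*1/58 = -19/29)
1/(-25583 + I(m(14, -7), -5*7)) = 1/(-25583 - 19/29) = 1/(-741926/29) = -29/741926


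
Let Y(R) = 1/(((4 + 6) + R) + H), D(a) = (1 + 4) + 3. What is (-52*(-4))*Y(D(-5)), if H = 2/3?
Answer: 78/7 ≈ 11.143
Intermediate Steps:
H = ⅔ (H = 2*(⅓) = ⅔ ≈ 0.66667)
D(a) = 8 (D(a) = 5 + 3 = 8)
Y(R) = 1/(32/3 + R) (Y(R) = 1/(((4 + 6) + R) + ⅔) = 1/((10 + R) + ⅔) = 1/(32/3 + R))
(-52*(-4))*Y(D(-5)) = (-52*(-4))*(3/(32 + 3*8)) = (-13*(-16))*(3/(32 + 24)) = 208*(3/56) = 78/7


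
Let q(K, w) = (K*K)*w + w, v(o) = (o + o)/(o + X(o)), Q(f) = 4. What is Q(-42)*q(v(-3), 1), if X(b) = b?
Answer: 8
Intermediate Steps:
v(o) = 1 (v(o) = (o + o)/(o + o) = (2*o)/((2*o)) = (2*o)*(1/(2*o)) = 1)
q(K, w) = w + w*K**2 (q(K, w) = K**2*w + w = w*K**2 + w = w + w*K**2)
Q(-42)*q(v(-3), 1) = 4*(1*(1 + 1**2)) = 4*(1*(1 + 1)) = 4*(1*2) = 4*2 = 8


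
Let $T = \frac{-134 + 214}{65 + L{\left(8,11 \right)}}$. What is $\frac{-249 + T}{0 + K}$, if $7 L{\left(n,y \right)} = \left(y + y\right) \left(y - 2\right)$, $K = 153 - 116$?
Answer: $- \frac{162037}{24161} \approx -6.7066$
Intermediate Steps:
$K = 37$ ($K = 153 - 116 = 37$)
$L{\left(n,y \right)} = \frac{2 y \left(-2 + y\right)}{7}$ ($L{\left(n,y \right)} = \frac{\left(y + y\right) \left(y - 2\right)}{7} = \frac{2 y \left(-2 + y\right)}{7}$)
$T = \frac{560}{653}$ ($T = \frac{-134 + 214}{65 + \frac{2}{7} \cdot 11 \left(-2 + 11\right)} = \frac{80}{65 + \frac{2}{7} \cdot 11 \cdot 9} = \frac{80}{65 + \frac{198}{7}} = \frac{80}{\frac{653}{7}} = 80 \cdot \frac{7}{653} = \frac{560}{653} \approx 0.85758$)
$\frac{-249 + T}{0 + K} = \frac{-249 + \frac{560}{653}}{0 + 37} = - \frac{162037}{653 \cdot 37} = \left(- \frac{162037}{653}\right) \frac{1}{37} = - \frac{162037}{24161}$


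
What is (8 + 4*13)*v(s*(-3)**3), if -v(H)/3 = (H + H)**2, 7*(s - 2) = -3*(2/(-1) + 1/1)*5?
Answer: -441424080/49 ≈ -9.0087e+6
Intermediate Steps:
s = 29/7 (s = 2 + (-3*(2/(-1) + 1/1)*5)/7 = 2 + (-3*(2*(-1) + 1*1)*5)/7 = 2 + (-3*(-2 + 1)*5)/7 = 2 + (-3*(-1)*5)/7 = 2 + (3*5)/7 = 2 + (1/7)*15 = 2 + 15/7 = 29/7 ≈ 4.1429)
v(H) = -12*H**2 (v(H) = -3*(H + H)**2 = -3*4*H**2 = -12*H**2)
(8 + 4*13)*v(s*(-3)**3) = (8 + 4*13)*(-12*((29/7)*(-3)**3)**2) = (8 + 52)*(-12*((29/7)*(-27))**2) = 60*(-12*(-783/7)**2) = 60*(-12*613089/49) = 60*(-7357068/49) = -441424080/49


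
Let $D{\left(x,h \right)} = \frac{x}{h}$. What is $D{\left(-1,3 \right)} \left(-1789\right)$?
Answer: $\frac{1789}{3} \approx 596.33$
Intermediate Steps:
$D{\left(-1,3 \right)} \left(-1789\right) = - \frac{1}{3} \left(-1789\right) = \left(-1\right) \frac{1}{3} \left(-1789\right) = \left(- \frac{1}{3}\right) \left(-1789\right) = \frac{1789}{3}$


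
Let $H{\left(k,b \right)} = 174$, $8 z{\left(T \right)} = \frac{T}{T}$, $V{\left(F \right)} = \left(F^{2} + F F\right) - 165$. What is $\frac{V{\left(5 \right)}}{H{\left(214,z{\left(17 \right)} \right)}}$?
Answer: $- \frac{115}{174} \approx -0.66092$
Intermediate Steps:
$V{\left(F \right)} = -165 + 2 F^{2}$ ($V{\left(F \right)} = \left(F^{2} + F^{2}\right) - 165 = 2 F^{2} - 165 = -165 + 2 F^{2}$)
$z{\left(T \right)} = \frac{1}{8}$ ($z{\left(T \right)} = \frac{T \frac{1}{T}}{8} = \frac{1}{8} \cdot 1 = \frac{1}{8}$)
$\frac{V{\left(5 \right)}}{H{\left(214,z{\left(17 \right)} \right)}} = \frac{-165 + 2 \cdot 5^{2}}{174} = \left(-165 + 2 \cdot 25\right) \frac{1}{174} = \left(-165 + 50\right) \frac{1}{174} = \left(-115\right) \frac{1}{174} = - \frac{115}{174}$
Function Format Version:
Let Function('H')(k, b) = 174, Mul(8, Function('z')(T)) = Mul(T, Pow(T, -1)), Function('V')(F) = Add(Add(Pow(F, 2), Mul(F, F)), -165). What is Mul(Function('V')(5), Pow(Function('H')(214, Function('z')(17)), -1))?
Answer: Rational(-115, 174) ≈ -0.66092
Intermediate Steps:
Function('V')(F) = Add(-165, Mul(2, Pow(F, 2))) (Function('V')(F) = Add(Add(Pow(F, 2), Pow(F, 2)), -165) = Add(Mul(2, Pow(F, 2)), -165) = Add(-165, Mul(2, Pow(F, 2))))
Function('z')(T) = Rational(1, 8) (Function('z')(T) = Mul(Rational(1, 8), Mul(T, Pow(T, -1))) = Mul(Rational(1, 8), 1) = Rational(1, 8))
Mul(Function('V')(5), Pow(Function('H')(214, Function('z')(17)), -1)) = Mul(Add(-165, Mul(2, Pow(5, 2))), Pow(174, -1)) = Mul(Add(-165, Mul(2, 25)), Rational(1, 174)) = Mul(Add(-165, 50), Rational(1, 174)) = Mul(-115, Rational(1, 174)) = Rational(-115, 174)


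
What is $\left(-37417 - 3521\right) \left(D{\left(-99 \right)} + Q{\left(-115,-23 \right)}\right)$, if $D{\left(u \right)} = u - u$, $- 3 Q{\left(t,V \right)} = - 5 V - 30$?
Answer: $1159910$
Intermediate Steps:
$Q{\left(t,V \right)} = 10 + \frac{5 V}{3}$ ($Q{\left(t,V \right)} = - \frac{- 5 V - 30}{3} = - \frac{-30 - 5 V}{3} = 10 + \frac{5 V}{3}$)
$D{\left(u \right)} = 0$
$\left(-37417 - 3521\right) \left(D{\left(-99 \right)} + Q{\left(-115,-23 \right)}\right) = \left(-37417 - 3521\right) \left(0 + \left(10 + \frac{5}{3} \left(-23\right)\right)\right) = - 40938 \left(0 + \left(10 - \frac{115}{3}\right)\right) = - 40938 \left(0 - \frac{85}{3}\right) = \left(-40938\right) \left(- \frac{85}{3}\right) = 1159910$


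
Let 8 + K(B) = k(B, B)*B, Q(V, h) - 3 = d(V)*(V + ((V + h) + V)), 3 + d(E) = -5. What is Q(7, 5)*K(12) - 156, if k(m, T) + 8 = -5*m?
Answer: 168764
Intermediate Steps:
d(E) = -8 (d(E) = -3 - 5 = -8)
Q(V, h) = 3 - 24*V - 8*h (Q(V, h) = 3 - 8*(V + ((V + h) + V)) = 3 - 8*(V + (h + 2*V)) = 3 - 8*(h + 3*V) = 3 + (-24*V - 8*h) = 3 - 24*V - 8*h)
k(m, T) = -8 - 5*m
K(B) = -8 + B*(-8 - 5*B) (K(B) = -8 + (-8 - 5*B)*B = -8 + B*(-8 - 5*B))
Q(7, 5)*K(12) - 156 = (3 - 24*7 - 8*5)*(-8 - 1*12*(8 + 5*12)) - 156 = (3 - 168 - 40)*(-8 - 1*12*(8 + 60)) - 156 = -205*(-8 - 1*12*68) - 156 = -205*(-8 - 816) - 156 = -205*(-824) - 156 = 168920 - 156 = 168764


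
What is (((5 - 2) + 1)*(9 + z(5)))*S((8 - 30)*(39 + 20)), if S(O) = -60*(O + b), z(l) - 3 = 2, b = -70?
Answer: 4596480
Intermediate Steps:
z(l) = 5 (z(l) = 3 + 2 = 5)
S(O) = 4200 - 60*O (S(O) = -60*(O - 70) = -60*(-70 + O) = 4200 - 60*O)
(((5 - 2) + 1)*(9 + z(5)))*S((8 - 30)*(39 + 20)) = (((5 - 2) + 1)*(9 + 5))*(4200 - 60*(8 - 30)*(39 + 20)) = ((3 + 1)*14)*(4200 - (-1320)*59) = (4*14)*(4200 - 60*(-1298)) = 56*(4200 + 77880) = 56*82080 = 4596480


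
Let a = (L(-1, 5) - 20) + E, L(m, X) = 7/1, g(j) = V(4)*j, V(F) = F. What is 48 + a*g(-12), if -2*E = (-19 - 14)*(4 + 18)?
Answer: -16752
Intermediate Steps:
g(j) = 4*j
L(m, X) = 7 (L(m, X) = 7*1 = 7)
E = 363 (E = -(-19 - 14)*(4 + 18)/2 = -(-33)*22/2 = -1/2*(-726) = 363)
a = 350 (a = (7 - 20) + 363 = -13 + 363 = 350)
48 + a*g(-12) = 48 + 350*(4*(-12)) = 48 + 350*(-48) = 48 - 16800 = -16752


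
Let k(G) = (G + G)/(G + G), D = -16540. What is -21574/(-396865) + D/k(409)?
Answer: -40770966/2465 ≈ -16540.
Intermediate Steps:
k(G) = 1 (k(G) = (2*G)/((2*G)) = (2*G)*(1/(2*G)) = 1)
-21574/(-396865) + D/k(409) = -21574/(-396865) - 16540/1 = -21574*(-1/396865) - 16540*1 = 134/2465 - 16540 = -40770966/2465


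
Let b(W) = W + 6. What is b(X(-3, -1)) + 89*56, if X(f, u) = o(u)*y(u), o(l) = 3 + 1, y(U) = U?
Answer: 4986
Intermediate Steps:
o(l) = 4
X(f, u) = 4*u
b(W) = 6 + W
b(X(-3, -1)) + 89*56 = (6 + 4*(-1)) + 89*56 = (6 - 4) + 4984 = 2 + 4984 = 4986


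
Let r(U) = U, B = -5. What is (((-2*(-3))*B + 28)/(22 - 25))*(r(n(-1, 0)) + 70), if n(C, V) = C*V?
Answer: 140/3 ≈ 46.667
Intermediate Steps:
(((-2*(-3))*B + 28)/(22 - 25))*(r(n(-1, 0)) + 70) = ((-2*(-3)*(-5) + 28)/(22 - 25))*(-1*0 + 70) = ((6*(-5) + 28)/(-3))*(0 + 70) = ((-30 + 28)*(-1/3))*70 = -2*(-1/3)*70 = (2/3)*70 = 140/3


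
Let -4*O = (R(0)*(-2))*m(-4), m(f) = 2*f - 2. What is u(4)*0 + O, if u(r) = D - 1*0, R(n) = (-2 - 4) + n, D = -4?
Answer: 30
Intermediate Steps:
m(f) = -2 + 2*f
R(n) = -6 + n
u(r) = -4 (u(r) = -4 - 1*0 = -4 + 0 = -4)
O = 30 (O = -(-6 + 0)*(-2)*(-2 + 2*(-4))/4 = -(-6*(-2))*(-2 - 8)/4 = -3*(-10) = -1/4*(-120) = 30)
u(4)*0 + O = -4*0 + 30 = 0 + 30 = 30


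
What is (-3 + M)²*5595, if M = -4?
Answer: 274155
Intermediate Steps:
(-3 + M)²*5595 = (-3 - 4)²*5595 = (-7)²*5595 = 49*5595 = 274155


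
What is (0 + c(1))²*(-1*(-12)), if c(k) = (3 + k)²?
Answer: 3072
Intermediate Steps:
(0 + c(1))²*(-1*(-12)) = (0 + (3 + 1)²)²*(-1*(-12)) = (0 + 4²)²*12 = (0 + 16)²*12 = 16²*12 = 256*12 = 3072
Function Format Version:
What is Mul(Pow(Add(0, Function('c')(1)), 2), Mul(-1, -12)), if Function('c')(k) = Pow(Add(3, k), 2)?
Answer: 3072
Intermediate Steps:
Mul(Pow(Add(0, Function('c')(1)), 2), Mul(-1, -12)) = Mul(Pow(Add(0, Pow(Add(3, 1), 2)), 2), Mul(-1, -12)) = Mul(Pow(Add(0, Pow(4, 2)), 2), 12) = Mul(Pow(Add(0, 16), 2), 12) = Mul(Pow(16, 2), 12) = Mul(256, 12) = 3072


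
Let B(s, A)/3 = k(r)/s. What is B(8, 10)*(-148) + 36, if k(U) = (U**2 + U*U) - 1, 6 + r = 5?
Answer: -39/2 ≈ -19.500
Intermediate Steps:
r = -1 (r = -6 + 5 = -1)
k(U) = -1 + 2*U**2 (k(U) = (U**2 + U**2) - 1 = 2*U**2 - 1 = -1 + 2*U**2)
B(s, A) = 3/s (B(s, A) = 3*((-1 + 2*(-1)**2)/s) = 3*((-1 + 2*1)/s) = 3*((-1 + 2)/s) = 3*(1/s) = 3/s)
B(8, 10)*(-148) + 36 = (3/8)*(-148) + 36 = -111/2 + 36 = -39/2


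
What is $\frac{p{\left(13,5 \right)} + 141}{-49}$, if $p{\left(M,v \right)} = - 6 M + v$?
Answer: $- \frac{68}{49} \approx -1.3878$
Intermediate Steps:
$p{\left(M,v \right)} = v - 6 M$
$\frac{p{\left(13,5 \right)} + 141}{-49} = \frac{\left(5 - 78\right) + 141}{-49} = - \frac{\left(5 - 78\right) + 141}{49} = - \frac{-73 + 141}{49} = \left(- \frac{1}{49}\right) 68 = - \frac{68}{49}$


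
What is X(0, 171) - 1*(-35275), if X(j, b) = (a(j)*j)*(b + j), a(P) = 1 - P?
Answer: 35275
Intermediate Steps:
X(j, b) = j*(1 - j)*(b + j) (X(j, b) = ((1 - j)*j)*(b + j) = (j*(1 - j))*(b + j) = j*(1 - j)*(b + j))
X(0, 171) - 1*(-35275) = -1*0*(-1 + 0)*(171 + 0) - 1*(-35275) = -1*0*(-1)*171 + 35275 = 0 + 35275 = 35275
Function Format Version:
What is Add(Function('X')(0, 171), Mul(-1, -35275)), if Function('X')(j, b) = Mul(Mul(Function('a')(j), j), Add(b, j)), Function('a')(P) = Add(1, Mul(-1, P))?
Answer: 35275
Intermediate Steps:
Function('X')(j, b) = Mul(j, Add(1, Mul(-1, j)), Add(b, j)) (Function('X')(j, b) = Mul(Mul(Add(1, Mul(-1, j)), j), Add(b, j)) = Mul(Mul(j, Add(1, Mul(-1, j))), Add(b, j)) = Mul(j, Add(1, Mul(-1, j)), Add(b, j)))
Add(Function('X')(0, 171), Mul(-1, -35275)) = Add(Mul(-1, 0, Add(-1, 0), Add(171, 0)), Mul(-1, -35275)) = Add(Mul(-1, 0, -1, 171), 35275) = Add(0, 35275) = 35275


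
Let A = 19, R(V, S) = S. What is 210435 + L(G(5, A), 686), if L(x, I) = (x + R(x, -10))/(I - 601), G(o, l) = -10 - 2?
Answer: 17886953/85 ≈ 2.1043e+5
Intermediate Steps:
G(o, l) = -12
L(x, I) = (-10 + x)/(-601 + I) (L(x, I) = (x - 10)/(I - 601) = (-10 + x)/(-601 + I))
210435 + L(G(5, A), 686) = 210435 + (-10 - 12)/(-601 + 686) = 210435 - 22/85 = 17886953/85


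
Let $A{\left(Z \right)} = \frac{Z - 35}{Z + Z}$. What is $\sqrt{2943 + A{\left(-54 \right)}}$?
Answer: $\frac{\sqrt{953799}}{18} \approx 54.257$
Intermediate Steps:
$A{\left(Z \right)} = \frac{-35 + Z}{2 Z}$
$\sqrt{2943 + A{\left(-54 \right)}} = \sqrt{2943 + \frac{-35 - 54}{2 \left(-54\right)}} = \sqrt{2943 + \frac{1}{2} \left(- \frac{1}{54}\right) \left(-89\right)} = \sqrt{2943 + \frac{89}{108}} = \sqrt{\frac{317933}{108}} = \frac{\sqrt{953799}}{18}$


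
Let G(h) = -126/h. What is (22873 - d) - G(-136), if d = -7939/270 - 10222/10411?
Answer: 2188856263531/95572980 ≈ 22902.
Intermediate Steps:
d = -85412869/2810970 (d = -7939*1/270 - 10222*1/10411 = -7939/270 - 10222/10411 = -85412869/2810970 ≈ -30.386)
(22873 - d) - G(-136) = (22873 - 1*(-85412869/2810970)) - (-126)/(-136) = (22873 + 85412869/2810970) - (-126)*(-1)/136 = 64380729679/2810970 - 1*63/68 = 64380729679/2810970 - 63/68 = 2188856263531/95572980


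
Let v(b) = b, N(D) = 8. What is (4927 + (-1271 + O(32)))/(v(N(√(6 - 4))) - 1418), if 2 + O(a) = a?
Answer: -1843/705 ≈ -2.6142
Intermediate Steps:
O(a) = -2 + a
(4927 + (-1271 + O(32)))/(v(N(√(6 - 4))) - 1418) = (4927 + (-1271 + (-2 + 32)))/(8 - 1418) = (4927 + (-1271 + 30))/(-1410) = (4927 - 1241)*(-1/1410) = 3686*(-1/1410) = -1843/705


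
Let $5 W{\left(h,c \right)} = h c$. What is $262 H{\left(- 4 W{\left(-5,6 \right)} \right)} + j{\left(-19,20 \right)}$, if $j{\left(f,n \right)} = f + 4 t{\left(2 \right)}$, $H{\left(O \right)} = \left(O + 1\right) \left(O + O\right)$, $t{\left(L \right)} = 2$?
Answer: $314389$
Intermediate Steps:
$W{\left(h,c \right)} = \frac{c h}{5}$ ($W{\left(h,c \right)} = \frac{h c}{5} = \frac{c h}{5}$)
$H{\left(O \right)} = 2 O \left(1 + O\right)$ ($H{\left(O \right)} = \left(1 + O\right) 2 O = 2 O \left(1 + O\right)$)
$j{\left(f,n \right)} = 8 + f$ ($j{\left(f,n \right)} = f + 4 \cdot 2 = f + 8 = 8 + f$)
$262 H{\left(- 4 W{\left(-5,6 \right)} \right)} + j{\left(-19,20 \right)} = 262 \cdot 2 \left(- 4 \cdot \frac{1}{5} \cdot 6 \left(-5\right)\right) \left(1 - 4 \cdot \frac{1}{5} \cdot 6 \left(-5\right)\right) + \left(8 - 19\right) = 262 \cdot 2 \left(\left(-4\right) \left(-6\right)\right) \left(1 - -24\right) - 11 = 262 \cdot 2 \cdot 24 \left(1 + 24\right) - 11 = 262 \cdot 2 \cdot 24 \cdot 25 - 11 = 262 \cdot 1200 - 11 = 314400 - 11 = 314389$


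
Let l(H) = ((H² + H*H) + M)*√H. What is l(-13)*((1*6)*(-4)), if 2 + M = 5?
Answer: -8184*I*√13 ≈ -29508.0*I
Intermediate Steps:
M = 3 (M = -2 + 5 = 3)
l(H) = √H*(3 + 2*H²) (l(H) = ((H² + H*H) + 3)*√H = ((H² + H²) + 3)*√H = (2*H² + 3)*√H = (3 + 2*H²)*√H = √H*(3 + 2*H²))
l(-13)*((1*6)*(-4)) = (√(-13)*(3 + 2*(-13)²))*((1*6)*(-4)) = ((I*√13)*(3 + 2*169))*(6*(-4)) = ((I*√13)*(3 + 338))*(-24) = ((I*√13)*341)*(-24) = (341*I*√13)*(-24) = -8184*I*√13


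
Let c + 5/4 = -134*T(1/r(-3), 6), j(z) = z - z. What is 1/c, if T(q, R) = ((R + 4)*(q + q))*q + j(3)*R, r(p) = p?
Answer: -36/10765 ≈ -0.0033442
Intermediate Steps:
j(z) = 0
T(q, R) = 2*q²*(4 + R) (T(q, R) = ((R + 4)*(q + q))*q + 0*R = ((4 + R)*(2*q))*q + 0 = (2*q*(4 + R))*q + 0 = 2*q²*(4 + R) + 0 = 2*q²*(4 + R))
c = -10765/36 (c = -5/4 - 268*(1/(-3))²*(4 + 6) = -5/4 - 268*(-⅓)²*10 = -5/4 - 268*10/9 = -5/4 - 134*20/9 = -5/4 - 2680/9 = -10765/36 ≈ -299.03)
1/c = 1/(-10765/36) = -36/10765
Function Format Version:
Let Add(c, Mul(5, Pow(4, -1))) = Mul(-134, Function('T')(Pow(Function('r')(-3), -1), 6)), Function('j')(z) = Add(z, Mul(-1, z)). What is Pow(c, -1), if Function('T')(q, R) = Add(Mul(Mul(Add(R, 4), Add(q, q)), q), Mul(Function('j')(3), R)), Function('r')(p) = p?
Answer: Rational(-36, 10765) ≈ -0.0033442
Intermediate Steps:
Function('j')(z) = 0
Function('T')(q, R) = Mul(2, Pow(q, 2), Add(4, R)) (Function('T')(q, R) = Add(Mul(Mul(Add(R, 4), Add(q, q)), q), Mul(0, R)) = Add(Mul(Mul(Add(4, R), Mul(2, q)), q), 0) = Add(Mul(Mul(2, q, Add(4, R)), q), 0) = Add(Mul(2, Pow(q, 2), Add(4, R)), 0) = Mul(2, Pow(q, 2), Add(4, R)))
c = Rational(-10765, 36) (c = Add(Rational(-5, 4), Mul(-134, Mul(2, Pow(Pow(-3, -1), 2), Add(4, 6)))) = Add(Rational(-5, 4), Mul(-134, Mul(2, Pow(Rational(-1, 3), 2), 10))) = Add(Rational(-5, 4), Mul(-134, Mul(2, Rational(1, 9), 10))) = Add(Rational(-5, 4), Mul(-134, Rational(20, 9))) = Add(Rational(-5, 4), Rational(-2680, 9)) = Rational(-10765, 36) ≈ -299.03)
Pow(c, -1) = Pow(Rational(-10765, 36), -1) = Rational(-36, 10765)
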